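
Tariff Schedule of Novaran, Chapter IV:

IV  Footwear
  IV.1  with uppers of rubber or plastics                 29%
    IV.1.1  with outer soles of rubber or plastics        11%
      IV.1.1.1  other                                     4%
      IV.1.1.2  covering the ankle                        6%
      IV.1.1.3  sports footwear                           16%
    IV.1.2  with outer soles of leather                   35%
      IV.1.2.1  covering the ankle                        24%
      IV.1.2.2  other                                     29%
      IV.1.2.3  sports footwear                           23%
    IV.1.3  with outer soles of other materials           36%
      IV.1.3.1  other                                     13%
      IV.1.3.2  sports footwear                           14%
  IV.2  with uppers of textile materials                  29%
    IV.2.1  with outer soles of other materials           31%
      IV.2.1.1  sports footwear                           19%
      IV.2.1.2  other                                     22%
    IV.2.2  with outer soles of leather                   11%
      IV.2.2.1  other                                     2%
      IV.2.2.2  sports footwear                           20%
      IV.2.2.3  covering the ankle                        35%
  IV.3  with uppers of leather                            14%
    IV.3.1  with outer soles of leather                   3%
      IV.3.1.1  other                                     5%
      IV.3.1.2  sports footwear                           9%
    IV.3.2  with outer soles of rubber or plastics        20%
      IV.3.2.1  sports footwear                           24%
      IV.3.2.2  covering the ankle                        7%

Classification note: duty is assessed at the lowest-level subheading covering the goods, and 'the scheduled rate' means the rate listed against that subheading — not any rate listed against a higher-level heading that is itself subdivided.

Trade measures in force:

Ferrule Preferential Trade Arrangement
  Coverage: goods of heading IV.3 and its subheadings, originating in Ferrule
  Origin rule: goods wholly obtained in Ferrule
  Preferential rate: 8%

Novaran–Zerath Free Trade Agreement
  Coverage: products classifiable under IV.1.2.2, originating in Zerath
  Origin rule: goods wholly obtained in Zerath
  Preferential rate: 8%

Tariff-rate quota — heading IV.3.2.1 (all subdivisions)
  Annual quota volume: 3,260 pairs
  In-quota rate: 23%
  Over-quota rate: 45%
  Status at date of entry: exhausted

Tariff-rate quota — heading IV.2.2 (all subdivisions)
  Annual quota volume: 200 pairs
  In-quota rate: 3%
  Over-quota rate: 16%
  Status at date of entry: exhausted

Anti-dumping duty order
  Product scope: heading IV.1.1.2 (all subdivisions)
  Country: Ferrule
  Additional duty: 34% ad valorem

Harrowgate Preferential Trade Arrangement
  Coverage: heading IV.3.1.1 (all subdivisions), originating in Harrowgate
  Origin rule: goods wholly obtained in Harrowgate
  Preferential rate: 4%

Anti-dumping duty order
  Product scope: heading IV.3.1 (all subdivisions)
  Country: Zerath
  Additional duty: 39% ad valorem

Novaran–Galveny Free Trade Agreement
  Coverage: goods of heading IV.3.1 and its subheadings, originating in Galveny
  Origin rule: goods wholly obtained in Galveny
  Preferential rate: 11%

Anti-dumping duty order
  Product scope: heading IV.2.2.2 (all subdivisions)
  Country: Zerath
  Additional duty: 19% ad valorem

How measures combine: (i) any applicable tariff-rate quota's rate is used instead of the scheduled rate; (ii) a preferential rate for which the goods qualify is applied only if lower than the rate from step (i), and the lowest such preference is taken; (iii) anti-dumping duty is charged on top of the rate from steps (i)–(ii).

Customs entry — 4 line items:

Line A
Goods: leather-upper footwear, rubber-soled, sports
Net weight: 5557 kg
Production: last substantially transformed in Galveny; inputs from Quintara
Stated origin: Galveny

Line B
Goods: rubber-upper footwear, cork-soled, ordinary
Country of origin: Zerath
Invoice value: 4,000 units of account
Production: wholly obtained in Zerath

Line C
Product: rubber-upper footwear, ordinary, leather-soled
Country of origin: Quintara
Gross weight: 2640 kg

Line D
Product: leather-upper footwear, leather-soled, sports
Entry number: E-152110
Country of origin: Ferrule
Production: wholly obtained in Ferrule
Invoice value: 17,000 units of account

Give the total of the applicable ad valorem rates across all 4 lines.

95%

Line A: leather-upper → IV.3; rubber-soled → IV.3.2; sports → IV.3.2.1. Scheduled 24%. quota on IV.3.2.1 exhausted → over-quota 45%; Galveny agreement on IV.3.1: IV.3.2.1 not covered. → 45%.
Line B: rubber-upper → IV.1; cork-soled → IV.1.3; ordinary → IV.1.3.1. Scheduled 13%. Zerath agreement on IV.1.2.2: IV.1.3.1 not covered. → 13%.
Line C: rubber-upper → IV.1; leather-soled → IV.1.2; ordinary → IV.1.2.2. Scheduled 29%. No special measure applies. → 29%.
Line D: leather-upper → IV.3; leather-soled → IV.3.1; sports → IV.3.1.2. Scheduled 9%. Ferrule agreement on IV.3: wholly obtained → 8% available; preferential 8%. → 8%.
Sum: 45% + 13% + 29% + 8% = 95%.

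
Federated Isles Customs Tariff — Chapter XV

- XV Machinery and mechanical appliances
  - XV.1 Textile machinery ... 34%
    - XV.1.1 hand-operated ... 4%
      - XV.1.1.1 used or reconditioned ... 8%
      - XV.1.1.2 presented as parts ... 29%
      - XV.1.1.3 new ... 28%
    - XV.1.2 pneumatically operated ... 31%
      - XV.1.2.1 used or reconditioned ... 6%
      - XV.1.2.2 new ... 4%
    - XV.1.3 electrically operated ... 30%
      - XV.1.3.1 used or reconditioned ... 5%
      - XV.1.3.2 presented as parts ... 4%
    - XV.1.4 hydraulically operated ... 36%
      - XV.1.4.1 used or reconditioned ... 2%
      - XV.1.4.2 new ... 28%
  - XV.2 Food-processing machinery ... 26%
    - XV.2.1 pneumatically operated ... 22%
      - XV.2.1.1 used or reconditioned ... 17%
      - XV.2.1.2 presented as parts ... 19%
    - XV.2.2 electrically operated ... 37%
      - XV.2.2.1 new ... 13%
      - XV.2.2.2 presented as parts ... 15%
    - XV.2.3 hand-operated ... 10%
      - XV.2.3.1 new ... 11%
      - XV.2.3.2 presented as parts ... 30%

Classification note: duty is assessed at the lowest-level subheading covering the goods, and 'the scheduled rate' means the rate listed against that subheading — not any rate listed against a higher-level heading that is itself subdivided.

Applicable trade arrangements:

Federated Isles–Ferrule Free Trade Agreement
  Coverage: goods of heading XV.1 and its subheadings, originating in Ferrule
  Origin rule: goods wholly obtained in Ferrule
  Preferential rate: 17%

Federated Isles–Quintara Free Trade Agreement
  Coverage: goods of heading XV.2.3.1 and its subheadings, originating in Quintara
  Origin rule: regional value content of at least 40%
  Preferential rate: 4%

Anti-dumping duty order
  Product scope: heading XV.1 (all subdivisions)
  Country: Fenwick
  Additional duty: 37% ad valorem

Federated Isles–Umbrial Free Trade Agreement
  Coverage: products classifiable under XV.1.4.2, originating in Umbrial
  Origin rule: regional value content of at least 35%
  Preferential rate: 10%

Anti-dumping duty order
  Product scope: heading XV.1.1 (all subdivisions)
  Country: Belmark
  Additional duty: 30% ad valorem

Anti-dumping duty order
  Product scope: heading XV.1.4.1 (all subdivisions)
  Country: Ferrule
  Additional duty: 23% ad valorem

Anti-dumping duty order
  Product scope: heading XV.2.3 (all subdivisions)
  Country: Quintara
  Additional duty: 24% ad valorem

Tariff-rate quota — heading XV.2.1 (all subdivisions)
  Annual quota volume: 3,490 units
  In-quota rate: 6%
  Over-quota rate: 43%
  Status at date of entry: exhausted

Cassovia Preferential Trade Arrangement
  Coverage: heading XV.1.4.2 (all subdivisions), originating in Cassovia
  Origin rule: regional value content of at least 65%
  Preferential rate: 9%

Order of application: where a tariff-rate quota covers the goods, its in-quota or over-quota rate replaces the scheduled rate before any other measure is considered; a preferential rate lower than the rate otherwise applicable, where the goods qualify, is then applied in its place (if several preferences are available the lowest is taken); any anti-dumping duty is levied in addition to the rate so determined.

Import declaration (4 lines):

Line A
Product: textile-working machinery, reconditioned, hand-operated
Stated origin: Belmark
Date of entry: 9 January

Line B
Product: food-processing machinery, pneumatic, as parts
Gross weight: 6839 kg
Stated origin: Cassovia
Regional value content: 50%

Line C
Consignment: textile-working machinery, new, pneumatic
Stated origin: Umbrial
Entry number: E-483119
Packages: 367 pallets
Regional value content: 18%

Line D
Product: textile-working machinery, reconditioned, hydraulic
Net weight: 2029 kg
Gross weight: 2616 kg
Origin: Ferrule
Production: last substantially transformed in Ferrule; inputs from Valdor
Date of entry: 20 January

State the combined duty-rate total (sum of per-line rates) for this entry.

110%

Line A: textile-working → XV.1; hand-operated → XV.1.1; reconditioned → XV.1.1.1. Scheduled 8%. anti-dumping (Belmark, XV.1.1): +30%; total 8% + 30% = 38%. → 38%.
Line B: food-processing → XV.2; pneumatic → XV.2.1; as parts → XV.2.1.2. Scheduled 19%. quota on XV.2.1 exhausted → over-quota 43%; Cassovia agreement on XV.1.4.2: XV.2.1.2 not covered. → 43%.
Line C: textile-working → XV.1; pneumatic → XV.1.2; new → XV.1.2.2. Scheduled 4%. Umbrial agreement on XV.1.4.2: XV.1.2.2 not covered. → 4%.
Line D: textile-working → XV.1; hydraulic → XV.1.4; reconditioned → XV.1.4.1. Scheduled 2%. Ferrule agreement on XV.1: not wholly obtained; anti-dumping (Ferrule, XV.1.4.1): +23%; total 2% + 23% = 25%. → 25%.
Sum: 38% + 43% + 4% + 25% = 110%.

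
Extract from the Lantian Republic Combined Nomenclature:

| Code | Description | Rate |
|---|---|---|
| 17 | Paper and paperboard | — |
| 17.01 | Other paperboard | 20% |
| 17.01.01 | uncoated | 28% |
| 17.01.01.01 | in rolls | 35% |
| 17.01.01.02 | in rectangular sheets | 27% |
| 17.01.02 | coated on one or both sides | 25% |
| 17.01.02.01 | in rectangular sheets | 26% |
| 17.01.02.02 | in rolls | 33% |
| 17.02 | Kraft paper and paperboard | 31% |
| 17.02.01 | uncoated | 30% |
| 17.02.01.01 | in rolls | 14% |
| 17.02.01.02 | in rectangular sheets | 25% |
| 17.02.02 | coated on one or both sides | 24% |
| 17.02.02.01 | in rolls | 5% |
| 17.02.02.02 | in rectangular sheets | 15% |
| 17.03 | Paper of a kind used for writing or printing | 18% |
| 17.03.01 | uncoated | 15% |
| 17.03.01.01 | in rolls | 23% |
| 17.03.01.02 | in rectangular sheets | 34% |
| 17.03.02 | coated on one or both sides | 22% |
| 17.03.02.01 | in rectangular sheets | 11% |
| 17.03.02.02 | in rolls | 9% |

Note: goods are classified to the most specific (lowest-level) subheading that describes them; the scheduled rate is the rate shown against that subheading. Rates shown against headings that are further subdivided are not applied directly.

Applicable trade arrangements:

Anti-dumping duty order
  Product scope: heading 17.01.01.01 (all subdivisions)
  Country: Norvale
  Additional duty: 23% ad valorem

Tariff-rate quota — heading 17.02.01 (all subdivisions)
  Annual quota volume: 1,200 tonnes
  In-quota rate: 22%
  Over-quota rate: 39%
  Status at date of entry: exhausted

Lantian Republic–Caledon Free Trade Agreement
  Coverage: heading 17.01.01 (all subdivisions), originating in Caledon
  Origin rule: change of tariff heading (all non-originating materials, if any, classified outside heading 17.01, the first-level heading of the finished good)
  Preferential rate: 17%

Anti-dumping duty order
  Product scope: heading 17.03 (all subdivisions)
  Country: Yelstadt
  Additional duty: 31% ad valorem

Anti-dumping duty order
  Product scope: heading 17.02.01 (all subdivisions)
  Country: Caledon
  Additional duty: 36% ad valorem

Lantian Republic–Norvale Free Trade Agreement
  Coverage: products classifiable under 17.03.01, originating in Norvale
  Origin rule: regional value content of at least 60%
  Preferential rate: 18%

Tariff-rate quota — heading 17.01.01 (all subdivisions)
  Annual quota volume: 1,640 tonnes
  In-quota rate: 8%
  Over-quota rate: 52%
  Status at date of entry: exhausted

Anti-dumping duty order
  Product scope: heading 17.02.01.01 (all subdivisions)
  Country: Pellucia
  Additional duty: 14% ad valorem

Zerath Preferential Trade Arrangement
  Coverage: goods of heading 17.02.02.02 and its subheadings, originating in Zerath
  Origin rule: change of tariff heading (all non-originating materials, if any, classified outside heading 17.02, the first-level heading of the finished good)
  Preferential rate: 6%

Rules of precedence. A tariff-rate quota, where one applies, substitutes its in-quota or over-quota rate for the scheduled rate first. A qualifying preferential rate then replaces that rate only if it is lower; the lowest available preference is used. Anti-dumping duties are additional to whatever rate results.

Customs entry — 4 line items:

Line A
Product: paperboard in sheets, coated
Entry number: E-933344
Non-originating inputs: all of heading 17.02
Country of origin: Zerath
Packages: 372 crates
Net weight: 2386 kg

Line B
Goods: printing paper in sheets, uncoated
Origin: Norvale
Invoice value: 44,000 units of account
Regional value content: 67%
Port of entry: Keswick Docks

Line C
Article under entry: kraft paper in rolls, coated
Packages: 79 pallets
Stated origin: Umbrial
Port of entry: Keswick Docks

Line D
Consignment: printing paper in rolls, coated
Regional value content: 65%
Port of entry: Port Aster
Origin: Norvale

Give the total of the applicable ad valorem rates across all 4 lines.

58%

Line A: paperboard → 17.01; coated → 17.01.02; in sheets → 17.01.02.01. Scheduled 26%. Zerath agreement on 17.02.02.02: 17.01.02.01 not covered. → 26%.
Line B: printing paper → 17.03; uncoated → 17.03.01; in sheets → 17.03.01.02. Scheduled 34%. Norvale agreement on 17.03.01: RVC ≥ 60% → 18% available; preferential 18%. → 18%.
Line C: kraft paper → 17.02; coated → 17.02.02; in rolls → 17.02.02.01. Scheduled 5%. No special measure applies. → 5%.
Line D: printing paper → 17.03; coated → 17.03.02; in rolls → 17.03.02.02. Scheduled 9%. Norvale agreement on 17.03.01: 17.03.02.02 not covered. → 9%.
Sum: 26% + 18% + 5% + 9% = 58%.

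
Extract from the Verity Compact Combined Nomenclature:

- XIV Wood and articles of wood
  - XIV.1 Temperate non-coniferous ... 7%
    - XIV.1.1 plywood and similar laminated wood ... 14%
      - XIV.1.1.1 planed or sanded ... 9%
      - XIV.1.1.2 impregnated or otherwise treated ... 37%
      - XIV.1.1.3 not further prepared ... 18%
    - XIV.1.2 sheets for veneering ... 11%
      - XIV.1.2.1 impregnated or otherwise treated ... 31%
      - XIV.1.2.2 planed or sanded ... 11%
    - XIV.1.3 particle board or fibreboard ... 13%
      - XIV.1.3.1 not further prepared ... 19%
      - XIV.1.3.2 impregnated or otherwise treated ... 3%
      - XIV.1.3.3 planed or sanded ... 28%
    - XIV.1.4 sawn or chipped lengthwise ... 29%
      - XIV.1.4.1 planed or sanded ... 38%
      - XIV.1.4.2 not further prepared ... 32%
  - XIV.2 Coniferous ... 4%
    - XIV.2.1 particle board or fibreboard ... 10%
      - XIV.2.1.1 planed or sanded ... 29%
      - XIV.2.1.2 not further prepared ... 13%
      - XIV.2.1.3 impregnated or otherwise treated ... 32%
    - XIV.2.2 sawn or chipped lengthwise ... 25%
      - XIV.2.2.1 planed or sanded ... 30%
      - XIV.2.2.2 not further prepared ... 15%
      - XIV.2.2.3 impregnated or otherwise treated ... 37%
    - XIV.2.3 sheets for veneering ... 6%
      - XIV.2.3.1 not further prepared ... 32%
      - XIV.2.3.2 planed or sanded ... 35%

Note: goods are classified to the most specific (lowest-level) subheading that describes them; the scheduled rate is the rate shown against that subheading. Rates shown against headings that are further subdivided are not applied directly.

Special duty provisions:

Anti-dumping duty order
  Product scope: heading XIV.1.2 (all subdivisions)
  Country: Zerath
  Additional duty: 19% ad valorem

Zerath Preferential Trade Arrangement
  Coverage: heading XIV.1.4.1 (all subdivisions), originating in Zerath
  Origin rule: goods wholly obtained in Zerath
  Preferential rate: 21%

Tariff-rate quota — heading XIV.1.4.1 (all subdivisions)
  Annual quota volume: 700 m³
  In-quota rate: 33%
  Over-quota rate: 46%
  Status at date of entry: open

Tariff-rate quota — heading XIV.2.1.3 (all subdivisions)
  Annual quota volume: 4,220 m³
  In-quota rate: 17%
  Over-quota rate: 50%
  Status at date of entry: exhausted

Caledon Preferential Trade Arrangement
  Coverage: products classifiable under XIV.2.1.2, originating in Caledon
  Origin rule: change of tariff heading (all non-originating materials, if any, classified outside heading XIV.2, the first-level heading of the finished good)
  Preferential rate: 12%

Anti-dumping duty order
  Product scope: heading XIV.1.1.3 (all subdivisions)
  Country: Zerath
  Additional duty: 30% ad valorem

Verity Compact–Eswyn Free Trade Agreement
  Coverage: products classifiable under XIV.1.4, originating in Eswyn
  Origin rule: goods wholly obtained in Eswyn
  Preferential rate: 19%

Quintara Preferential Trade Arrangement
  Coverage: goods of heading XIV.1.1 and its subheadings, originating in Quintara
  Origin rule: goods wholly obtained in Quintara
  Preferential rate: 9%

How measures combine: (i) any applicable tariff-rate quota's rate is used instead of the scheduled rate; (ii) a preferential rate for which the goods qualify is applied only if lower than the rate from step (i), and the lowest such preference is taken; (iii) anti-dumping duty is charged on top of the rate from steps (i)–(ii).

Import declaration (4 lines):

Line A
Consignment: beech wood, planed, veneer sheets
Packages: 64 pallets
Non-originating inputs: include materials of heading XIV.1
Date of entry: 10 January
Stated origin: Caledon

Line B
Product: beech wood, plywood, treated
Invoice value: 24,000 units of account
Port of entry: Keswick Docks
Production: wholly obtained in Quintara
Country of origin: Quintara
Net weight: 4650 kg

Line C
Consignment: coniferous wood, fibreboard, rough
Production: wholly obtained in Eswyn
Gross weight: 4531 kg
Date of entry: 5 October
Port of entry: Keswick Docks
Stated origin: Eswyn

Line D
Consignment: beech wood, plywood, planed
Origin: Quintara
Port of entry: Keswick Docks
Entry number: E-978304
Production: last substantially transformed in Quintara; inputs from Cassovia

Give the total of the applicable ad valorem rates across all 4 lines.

Line A: beech → XIV.1; veneer sheets → XIV.1.2; planed → XIV.1.2.2. Scheduled 11%. Caledon agreement on XIV.2.1.2: XIV.1.2.2 not covered. → 11%.
Line B: beech → XIV.1; plywood → XIV.1.1; treated → XIV.1.1.2. Scheduled 37%. Quintara agreement on XIV.1.1: wholly obtained → 9% available; preferential 9%. → 9%.
Line C: coniferous → XIV.2; fibreboard → XIV.2.1; rough → XIV.2.1.2. Scheduled 13%. Eswyn agreement on XIV.1.4: XIV.2.1.2 not covered. → 13%.
Line D: beech → XIV.1; plywood → XIV.1.1; planed → XIV.1.1.1. Scheduled 9%. Quintara agreement on XIV.1.1: not wholly obtained. → 9%.
Sum: 11% + 9% + 13% + 9% = 42%.

42%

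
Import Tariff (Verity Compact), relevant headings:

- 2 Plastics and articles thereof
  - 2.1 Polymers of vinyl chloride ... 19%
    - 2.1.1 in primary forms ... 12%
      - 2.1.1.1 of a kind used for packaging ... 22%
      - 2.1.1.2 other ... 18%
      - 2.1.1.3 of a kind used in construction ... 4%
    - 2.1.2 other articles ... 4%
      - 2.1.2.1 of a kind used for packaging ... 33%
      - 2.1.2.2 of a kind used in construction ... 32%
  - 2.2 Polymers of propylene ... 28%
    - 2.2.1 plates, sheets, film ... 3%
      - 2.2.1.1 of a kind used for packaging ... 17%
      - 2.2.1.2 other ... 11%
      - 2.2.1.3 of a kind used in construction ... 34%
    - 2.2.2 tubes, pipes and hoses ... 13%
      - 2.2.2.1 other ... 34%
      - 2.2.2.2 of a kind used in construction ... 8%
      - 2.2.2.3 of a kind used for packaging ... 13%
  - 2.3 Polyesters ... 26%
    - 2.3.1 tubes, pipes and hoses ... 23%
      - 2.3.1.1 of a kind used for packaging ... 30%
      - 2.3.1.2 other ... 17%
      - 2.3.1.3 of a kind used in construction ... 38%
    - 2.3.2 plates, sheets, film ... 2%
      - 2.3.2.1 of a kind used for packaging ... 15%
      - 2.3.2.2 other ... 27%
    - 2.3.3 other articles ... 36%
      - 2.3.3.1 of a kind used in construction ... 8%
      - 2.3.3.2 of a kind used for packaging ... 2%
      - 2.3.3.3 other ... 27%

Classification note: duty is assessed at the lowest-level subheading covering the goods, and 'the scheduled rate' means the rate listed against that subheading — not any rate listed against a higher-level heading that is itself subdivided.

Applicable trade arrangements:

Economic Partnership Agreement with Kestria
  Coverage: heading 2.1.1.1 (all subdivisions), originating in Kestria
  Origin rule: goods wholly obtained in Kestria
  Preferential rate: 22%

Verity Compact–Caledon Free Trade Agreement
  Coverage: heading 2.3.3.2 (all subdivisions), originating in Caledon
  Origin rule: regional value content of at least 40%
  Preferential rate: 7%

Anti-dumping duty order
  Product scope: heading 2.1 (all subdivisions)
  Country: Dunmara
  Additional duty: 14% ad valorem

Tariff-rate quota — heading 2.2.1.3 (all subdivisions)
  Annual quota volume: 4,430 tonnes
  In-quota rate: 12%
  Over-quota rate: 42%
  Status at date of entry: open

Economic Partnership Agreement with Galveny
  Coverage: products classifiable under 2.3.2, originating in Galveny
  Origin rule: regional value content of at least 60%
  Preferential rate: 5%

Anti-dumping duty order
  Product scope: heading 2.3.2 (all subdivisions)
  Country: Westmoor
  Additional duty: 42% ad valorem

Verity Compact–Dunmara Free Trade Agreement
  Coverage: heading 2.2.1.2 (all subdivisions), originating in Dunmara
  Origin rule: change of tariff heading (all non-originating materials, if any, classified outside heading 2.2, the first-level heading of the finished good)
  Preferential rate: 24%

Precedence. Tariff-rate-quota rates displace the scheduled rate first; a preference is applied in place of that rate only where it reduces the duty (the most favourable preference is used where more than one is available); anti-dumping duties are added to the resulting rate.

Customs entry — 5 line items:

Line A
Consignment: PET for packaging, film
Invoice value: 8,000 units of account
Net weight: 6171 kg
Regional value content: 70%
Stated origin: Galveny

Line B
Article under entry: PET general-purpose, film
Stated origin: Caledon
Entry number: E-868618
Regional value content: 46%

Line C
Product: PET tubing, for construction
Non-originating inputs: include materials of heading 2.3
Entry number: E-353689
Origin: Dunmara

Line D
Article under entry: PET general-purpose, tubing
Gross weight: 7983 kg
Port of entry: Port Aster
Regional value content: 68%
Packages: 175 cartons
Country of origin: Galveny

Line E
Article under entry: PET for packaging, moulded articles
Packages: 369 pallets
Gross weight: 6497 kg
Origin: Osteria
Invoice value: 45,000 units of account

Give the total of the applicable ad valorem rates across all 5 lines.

Line A: PET → 2.3; film → 2.3.2; for packaging → 2.3.2.1. Scheduled 15%. Galveny agreement on 2.3.2: RVC ≥ 60% → 5% available; preferential 5%. → 5%.
Line B: PET → 2.3; film → 2.3.2; general-purpose → 2.3.2.2. Scheduled 27%. Caledon agreement on 2.3.3.2: 2.3.2.2 not covered. → 27%.
Line C: PET → 2.3; tubing → 2.3.1; for construction → 2.3.1.3. Scheduled 38%. Dunmara agreement on 2.2.1.2: 2.3.1.3 not covered. → 38%.
Line D: PET → 2.3; tubing → 2.3.1; general-purpose → 2.3.1.2. Scheduled 17%. Galveny agreement on 2.3.2: 2.3.1.2 not covered. → 17%.
Line E: PET → 2.3; moulded articles → 2.3.3; for packaging → 2.3.3.2. Scheduled 2%. No special measure applies. → 2%.
Sum: 5% + 27% + 38% + 17% + 2% = 89%.

89%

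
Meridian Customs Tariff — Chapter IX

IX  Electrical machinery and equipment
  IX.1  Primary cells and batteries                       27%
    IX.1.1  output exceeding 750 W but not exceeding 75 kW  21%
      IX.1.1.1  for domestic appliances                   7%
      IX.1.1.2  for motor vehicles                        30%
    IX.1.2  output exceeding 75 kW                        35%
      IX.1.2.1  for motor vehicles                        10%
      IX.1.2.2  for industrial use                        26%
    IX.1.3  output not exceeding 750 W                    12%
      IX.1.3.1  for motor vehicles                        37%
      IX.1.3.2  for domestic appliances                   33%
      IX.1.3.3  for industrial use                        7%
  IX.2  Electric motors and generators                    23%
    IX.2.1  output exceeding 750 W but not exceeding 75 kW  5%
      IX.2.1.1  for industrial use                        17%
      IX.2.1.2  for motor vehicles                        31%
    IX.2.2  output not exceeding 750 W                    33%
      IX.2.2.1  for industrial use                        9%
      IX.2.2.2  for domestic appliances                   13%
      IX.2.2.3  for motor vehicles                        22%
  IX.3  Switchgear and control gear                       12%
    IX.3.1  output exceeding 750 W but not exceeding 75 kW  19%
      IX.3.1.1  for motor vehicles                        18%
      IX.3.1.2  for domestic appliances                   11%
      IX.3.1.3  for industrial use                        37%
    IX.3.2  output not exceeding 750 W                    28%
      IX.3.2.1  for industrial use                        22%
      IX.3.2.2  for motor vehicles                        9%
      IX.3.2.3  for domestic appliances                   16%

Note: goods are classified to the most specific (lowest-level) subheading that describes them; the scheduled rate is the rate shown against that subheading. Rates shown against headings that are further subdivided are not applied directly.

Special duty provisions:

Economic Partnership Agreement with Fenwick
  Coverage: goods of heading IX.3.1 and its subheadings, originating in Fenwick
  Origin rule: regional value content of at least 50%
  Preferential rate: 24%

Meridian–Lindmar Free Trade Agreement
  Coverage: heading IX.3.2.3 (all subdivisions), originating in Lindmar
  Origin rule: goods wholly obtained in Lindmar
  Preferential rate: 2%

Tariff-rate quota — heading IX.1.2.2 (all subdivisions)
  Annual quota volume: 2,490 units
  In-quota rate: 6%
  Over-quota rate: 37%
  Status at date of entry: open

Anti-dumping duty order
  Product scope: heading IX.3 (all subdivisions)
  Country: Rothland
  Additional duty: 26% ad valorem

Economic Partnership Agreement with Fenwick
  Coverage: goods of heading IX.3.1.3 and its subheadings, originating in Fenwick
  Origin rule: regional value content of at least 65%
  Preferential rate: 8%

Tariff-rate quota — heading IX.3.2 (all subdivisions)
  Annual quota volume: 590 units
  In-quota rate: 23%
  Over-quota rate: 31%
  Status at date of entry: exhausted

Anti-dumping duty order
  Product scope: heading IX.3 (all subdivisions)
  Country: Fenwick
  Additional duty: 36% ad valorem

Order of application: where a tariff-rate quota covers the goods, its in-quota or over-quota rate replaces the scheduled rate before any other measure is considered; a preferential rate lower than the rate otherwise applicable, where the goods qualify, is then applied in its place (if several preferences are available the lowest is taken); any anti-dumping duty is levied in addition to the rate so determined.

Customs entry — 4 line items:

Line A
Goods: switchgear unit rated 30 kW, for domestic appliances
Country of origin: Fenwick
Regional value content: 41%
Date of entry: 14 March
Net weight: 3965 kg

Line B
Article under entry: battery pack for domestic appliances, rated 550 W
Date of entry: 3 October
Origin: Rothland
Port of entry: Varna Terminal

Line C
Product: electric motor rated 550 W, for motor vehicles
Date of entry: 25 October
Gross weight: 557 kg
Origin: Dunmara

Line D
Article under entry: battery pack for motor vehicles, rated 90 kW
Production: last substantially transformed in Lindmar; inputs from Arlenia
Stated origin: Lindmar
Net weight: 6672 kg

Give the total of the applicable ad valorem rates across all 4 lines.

112%

Line A: switchgear unit → IX.3; rated 30 kW → IX.3.1; for domestic appliances → IX.3.1.2. Scheduled 11%. Fenwick agreement on IX.3.1: RVC < 50%; Fenwick agreement on IX.3.1.3: IX.3.1.2 not covered; anti-dumping (Fenwick, IX.3): +36%; total 11% + 36% = 47%. → 47%.
Line B: battery pack → IX.1; rated 550 W → IX.1.3; for domestic appliances → IX.1.3.2. Scheduled 33%. No special measure applies. → 33%.
Line C: electric motor → IX.2; rated 550 W → IX.2.2; for motor vehicles → IX.2.2.3. Scheduled 22%. No special measure applies. → 22%.
Line D: battery pack → IX.1; rated 90 kW → IX.1.2; for motor vehicles → IX.1.2.1. Scheduled 10%. Lindmar agreement on IX.3.2.3: IX.1.2.1 not covered. → 10%.
Sum: 47% + 33% + 22% + 10% = 112%.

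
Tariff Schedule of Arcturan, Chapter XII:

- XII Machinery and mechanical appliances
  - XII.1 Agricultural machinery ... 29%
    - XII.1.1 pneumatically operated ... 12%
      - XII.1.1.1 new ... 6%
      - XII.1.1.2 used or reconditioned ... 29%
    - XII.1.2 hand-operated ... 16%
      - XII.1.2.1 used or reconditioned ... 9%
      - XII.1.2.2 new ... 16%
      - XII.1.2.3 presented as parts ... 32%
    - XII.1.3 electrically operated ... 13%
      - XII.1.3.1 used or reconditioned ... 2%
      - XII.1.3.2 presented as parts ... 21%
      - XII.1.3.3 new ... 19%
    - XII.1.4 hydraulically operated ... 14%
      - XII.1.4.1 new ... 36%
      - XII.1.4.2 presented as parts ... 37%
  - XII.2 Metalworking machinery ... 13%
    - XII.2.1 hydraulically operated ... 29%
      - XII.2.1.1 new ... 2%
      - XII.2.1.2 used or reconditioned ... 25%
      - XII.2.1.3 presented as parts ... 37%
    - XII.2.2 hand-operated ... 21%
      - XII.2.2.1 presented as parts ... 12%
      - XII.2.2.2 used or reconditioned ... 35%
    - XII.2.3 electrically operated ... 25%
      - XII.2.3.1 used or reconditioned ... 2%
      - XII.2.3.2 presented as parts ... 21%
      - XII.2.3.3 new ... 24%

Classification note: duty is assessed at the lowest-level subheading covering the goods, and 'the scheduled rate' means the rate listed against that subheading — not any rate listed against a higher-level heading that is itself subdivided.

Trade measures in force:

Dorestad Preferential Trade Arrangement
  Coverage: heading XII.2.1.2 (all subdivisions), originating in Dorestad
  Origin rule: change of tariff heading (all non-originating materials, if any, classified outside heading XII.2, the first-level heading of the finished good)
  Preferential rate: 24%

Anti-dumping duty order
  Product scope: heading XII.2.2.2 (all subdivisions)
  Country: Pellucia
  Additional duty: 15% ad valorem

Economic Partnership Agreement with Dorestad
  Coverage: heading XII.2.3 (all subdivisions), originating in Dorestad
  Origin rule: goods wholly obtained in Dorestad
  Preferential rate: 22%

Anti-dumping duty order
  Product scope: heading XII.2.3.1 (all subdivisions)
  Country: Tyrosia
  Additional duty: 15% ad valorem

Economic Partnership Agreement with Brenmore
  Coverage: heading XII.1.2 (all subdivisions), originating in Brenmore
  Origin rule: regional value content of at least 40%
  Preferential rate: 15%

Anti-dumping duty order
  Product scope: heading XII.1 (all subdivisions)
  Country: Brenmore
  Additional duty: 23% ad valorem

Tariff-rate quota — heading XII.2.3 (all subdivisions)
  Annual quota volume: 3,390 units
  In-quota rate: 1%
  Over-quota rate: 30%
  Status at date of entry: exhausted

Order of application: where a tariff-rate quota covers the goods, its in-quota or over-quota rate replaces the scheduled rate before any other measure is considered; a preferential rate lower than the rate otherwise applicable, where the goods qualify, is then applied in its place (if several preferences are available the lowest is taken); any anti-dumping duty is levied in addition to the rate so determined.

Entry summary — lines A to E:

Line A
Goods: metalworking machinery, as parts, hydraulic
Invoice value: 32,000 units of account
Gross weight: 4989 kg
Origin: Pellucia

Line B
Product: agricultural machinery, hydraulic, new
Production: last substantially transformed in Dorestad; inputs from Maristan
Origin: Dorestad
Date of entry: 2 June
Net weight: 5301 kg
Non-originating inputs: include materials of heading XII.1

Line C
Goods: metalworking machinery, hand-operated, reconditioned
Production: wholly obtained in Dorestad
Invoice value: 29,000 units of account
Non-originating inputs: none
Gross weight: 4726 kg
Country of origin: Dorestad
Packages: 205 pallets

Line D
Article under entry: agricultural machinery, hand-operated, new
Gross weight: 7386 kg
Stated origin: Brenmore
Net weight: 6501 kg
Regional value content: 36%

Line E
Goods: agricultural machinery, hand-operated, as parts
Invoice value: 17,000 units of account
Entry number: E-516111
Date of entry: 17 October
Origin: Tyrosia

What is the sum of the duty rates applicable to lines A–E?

179%

Line A: metalworking → XII.2; hydraulic → XII.2.1; as parts → XII.2.1.3. Scheduled 37%. No special measure applies. → 37%.
Line B: agricultural → XII.1; hydraulic → XII.1.4; new → XII.1.4.1. Scheduled 36%. Dorestad agreement on XII.2.1.2: XII.1.4.1 not covered; Dorestad agreement on XII.2.3: XII.1.4.1 not covered. → 36%.
Line C: metalworking → XII.2; hand-operated → XII.2.2; reconditioned → XII.2.2.2. Scheduled 35%. Dorestad agreement on XII.2.1.2: XII.2.2.2 not covered; Dorestad agreement on XII.2.3: XII.2.2.2 not covered. → 35%.
Line D: agricultural → XII.1; hand-operated → XII.1.2; new → XII.1.2.2. Scheduled 16%. Brenmore agreement on XII.1.2: RVC < 40%; anti-dumping (Brenmore, XII.1): +23%; total 16% + 23% = 39%. → 39%.
Line E: agricultural → XII.1; hand-operated → XII.1.2; as parts → XII.1.2.3. Scheduled 32%. No special measure applies. → 32%.
Sum: 37% + 36% + 35% + 39% + 32% = 179%.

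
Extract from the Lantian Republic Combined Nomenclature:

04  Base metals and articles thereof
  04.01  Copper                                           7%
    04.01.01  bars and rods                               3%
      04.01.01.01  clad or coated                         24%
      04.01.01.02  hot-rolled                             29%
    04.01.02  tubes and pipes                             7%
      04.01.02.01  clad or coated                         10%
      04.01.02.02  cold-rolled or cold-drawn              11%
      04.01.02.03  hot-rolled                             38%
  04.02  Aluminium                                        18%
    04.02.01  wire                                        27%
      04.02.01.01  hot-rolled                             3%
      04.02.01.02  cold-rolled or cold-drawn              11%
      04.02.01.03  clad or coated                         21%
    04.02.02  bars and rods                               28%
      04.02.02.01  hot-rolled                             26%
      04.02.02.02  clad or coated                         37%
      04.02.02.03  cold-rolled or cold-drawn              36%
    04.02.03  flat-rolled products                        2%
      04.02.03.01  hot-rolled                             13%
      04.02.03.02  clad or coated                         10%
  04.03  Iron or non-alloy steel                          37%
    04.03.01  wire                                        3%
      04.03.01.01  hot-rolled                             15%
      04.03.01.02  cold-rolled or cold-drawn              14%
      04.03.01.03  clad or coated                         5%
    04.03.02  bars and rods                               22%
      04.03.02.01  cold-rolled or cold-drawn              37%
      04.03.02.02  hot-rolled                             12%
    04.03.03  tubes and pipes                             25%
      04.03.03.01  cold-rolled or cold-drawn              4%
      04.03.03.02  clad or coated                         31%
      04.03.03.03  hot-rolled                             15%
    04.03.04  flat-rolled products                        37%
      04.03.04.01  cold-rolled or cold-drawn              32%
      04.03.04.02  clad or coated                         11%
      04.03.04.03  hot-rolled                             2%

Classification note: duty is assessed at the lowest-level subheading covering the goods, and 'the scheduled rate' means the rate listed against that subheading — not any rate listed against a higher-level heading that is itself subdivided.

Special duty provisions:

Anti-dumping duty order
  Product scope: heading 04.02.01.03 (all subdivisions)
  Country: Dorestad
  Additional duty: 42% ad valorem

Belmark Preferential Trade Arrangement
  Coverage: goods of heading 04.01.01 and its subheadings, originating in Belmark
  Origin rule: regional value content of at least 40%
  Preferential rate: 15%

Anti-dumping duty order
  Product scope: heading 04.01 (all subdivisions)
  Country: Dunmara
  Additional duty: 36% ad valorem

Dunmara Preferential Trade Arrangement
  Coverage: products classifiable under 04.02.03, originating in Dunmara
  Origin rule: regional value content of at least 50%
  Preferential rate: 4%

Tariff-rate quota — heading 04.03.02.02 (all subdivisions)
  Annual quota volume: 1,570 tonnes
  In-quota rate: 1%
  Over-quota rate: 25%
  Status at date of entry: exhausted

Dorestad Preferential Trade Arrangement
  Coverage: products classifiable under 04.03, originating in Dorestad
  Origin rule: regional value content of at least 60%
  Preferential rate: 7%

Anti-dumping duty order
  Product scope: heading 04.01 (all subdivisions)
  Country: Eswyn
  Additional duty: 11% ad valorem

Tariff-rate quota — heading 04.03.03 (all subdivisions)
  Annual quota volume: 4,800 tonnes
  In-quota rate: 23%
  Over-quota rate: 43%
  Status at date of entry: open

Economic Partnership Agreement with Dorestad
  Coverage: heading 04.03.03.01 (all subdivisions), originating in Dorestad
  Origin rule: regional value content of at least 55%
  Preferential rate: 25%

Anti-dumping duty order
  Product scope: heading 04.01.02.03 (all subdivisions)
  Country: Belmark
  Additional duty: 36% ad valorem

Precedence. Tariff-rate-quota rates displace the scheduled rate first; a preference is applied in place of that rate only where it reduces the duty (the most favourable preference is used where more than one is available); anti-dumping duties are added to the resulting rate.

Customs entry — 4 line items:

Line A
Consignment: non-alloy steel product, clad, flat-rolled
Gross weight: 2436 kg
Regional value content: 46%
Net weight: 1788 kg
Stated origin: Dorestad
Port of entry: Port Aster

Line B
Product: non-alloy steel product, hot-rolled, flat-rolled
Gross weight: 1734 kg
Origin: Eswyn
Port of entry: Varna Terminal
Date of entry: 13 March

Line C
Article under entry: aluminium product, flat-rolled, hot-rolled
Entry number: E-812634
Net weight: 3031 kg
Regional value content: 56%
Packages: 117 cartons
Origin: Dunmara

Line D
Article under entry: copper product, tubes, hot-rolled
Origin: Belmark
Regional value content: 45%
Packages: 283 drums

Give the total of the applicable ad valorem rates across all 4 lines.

Line A: non-alloy steel → 04.03; flat-rolled → 04.03.04; clad → 04.03.04.02. Scheduled 11%. Dorestad agreement on 04.03: RVC < 60%; Dorestad agreement on 04.03.03.01: 04.03.04.02 not covered. → 11%.
Line B: non-alloy steel → 04.03; flat-rolled → 04.03.04; hot-rolled → 04.03.04.03. Scheduled 2%. No special measure applies. → 2%.
Line C: aluminium → 04.02; flat-rolled → 04.02.03; hot-rolled → 04.02.03.01. Scheduled 13%. Dunmara agreement on 04.02.03: RVC ≥ 50% → 4% available; preferential 4%. → 4%.
Line D: copper → 04.01; tubes → 04.01.02; hot-rolled → 04.01.02.03. Scheduled 38%. Belmark agreement on 04.01.01: 04.01.02.03 not covered; anti-dumping (Belmark, 04.01.02.03): +36%; total 38% + 36% = 74%. → 74%.
Sum: 11% + 2% + 4% + 74% = 91%.

91%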